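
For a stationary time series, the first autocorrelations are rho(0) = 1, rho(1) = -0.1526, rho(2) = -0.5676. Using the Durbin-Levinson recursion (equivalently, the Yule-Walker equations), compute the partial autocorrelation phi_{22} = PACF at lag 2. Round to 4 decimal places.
\phi_{22} = -0.6050

The PACF at lag k is phi_{kk}, the last component of the solution
to the Yule-Walker system G_k phi = r_k where
  (G_k)_{ij} = rho(|i - j|), (r_k)_i = rho(i), i,j = 1..k.
Equivalently, Durbin-Levinson gives phi_{kk} iteratively:
  phi_{11} = rho(1)
  phi_{kk} = [rho(k) - sum_{j=1..k-1} phi_{k-1,j} rho(k-j)]
            / [1 - sum_{j=1..k-1} phi_{k-1,j} rho(j)],
  phi_{k,j} = phi_{k-1,j} - phi_{kk} phi_{k-1,k-j},  j = 1..k-1.
Step k = 1:
  phi_11 = rho(1) = -0.1526.
Step k = 2:
  phi_22 = [rho(2) - phi_11 rho(1)] / [1 - phi_11 rho(1)] = [-0.5676 - (-0.1526)(-0.1526)] / [1 - (-0.1526)(-0.1526)]
         = -0.59088676 / 0.97671324 = -0.605.
Therefore phi_{22} = -0.6050.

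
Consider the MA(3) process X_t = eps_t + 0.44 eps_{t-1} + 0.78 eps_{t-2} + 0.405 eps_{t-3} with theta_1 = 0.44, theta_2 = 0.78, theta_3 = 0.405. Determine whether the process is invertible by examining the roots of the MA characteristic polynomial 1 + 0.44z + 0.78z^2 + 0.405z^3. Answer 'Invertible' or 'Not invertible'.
\text{Invertible}

The MA(q) characteristic polynomial is P(z) = 1 + 0.44z + 0.78z^2 + 0.405z^3.
Invertibility requires all roots to lie outside the unit circle, i.e. |z| > 1 for every root.
Degree 3: look for a simple real root z0 first, then factor out (1 - z/z0) and solve the remaining quadratic.
Testing z0 = -2: P(-2) = 1 + (0.44)(-2) + (0.78)(-2)^2 + (0.405)(-2)^3
  = 1 + (-0.88) + (3.12) + (-3.24) = 0.  So z_0 = -2 is a root, |z_0| = 2.
Divide out the factor (1 + 0.5 z) = (1 - z/z0) (since 1/z0 = -0.5):
  P(z) = (1 + 0.5 z)(1 + (-0.06) z + (0.81) z^2)
  [check: z-coef -0.06 - (-0.5) = 0.44; z^2-coef 0.81 - (-0.5)(-0.06) = 0.78; z^3-coef -(-0.5)(0.81) = 0.405.]
Remaining roots from the quadratic factor 1 + (-0.06) z + (0.81) z^2:
  Set 1 + (-0.06) z + (0.81) z^2 = 0, i.e. a z^2 + b z + c = 0 with a = 0.81, b = -0.06, c = 1.
  Discriminant D = b^2 - 4ac = (-0.06)^2 - 4*(0.81)*1 = 0.0036 - (3.24) = -3.2364.
  D < 0, so the roots are the complex-conjugate pair z = (-b +/- i sqrt(-D)) / (2a) = 0.037 +/- 1.1105i.
  For a conjugate pair |z|^2 = z * conj(z) = (product of roots) = c/a = 1/(0.81) = 1.234568, so |z| = sqrt(1.234568) = 1.1111 for both roots.
Moduli of all roots: 2.0000, 1.1111, 1.1111.
All moduli strictly greater than 1? Yes.
Verdict: Invertible.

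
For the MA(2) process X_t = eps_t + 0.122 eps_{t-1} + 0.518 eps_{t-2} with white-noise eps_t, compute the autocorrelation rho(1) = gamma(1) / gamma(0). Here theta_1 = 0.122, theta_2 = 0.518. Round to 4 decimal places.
\rho(1) = 0.1443

For an MA(q) process with theta_0 = 1, the autocovariance is
  gamma(k) = sigma^2 * sum_{i=0..q-k} theta_i * theta_{i+k},
and rho(k) = gamma(k) / gamma(0). Sigma^2 cancels.
  numerator   = (1)*(0.122) + (0.122)*(0.518) = 0.185196.
  denominator = (1)^2 + (0.122)^2 + (0.518)^2 = 1.283208.
  rho(1) = 0.185196 / 1.283208 = 0.1443.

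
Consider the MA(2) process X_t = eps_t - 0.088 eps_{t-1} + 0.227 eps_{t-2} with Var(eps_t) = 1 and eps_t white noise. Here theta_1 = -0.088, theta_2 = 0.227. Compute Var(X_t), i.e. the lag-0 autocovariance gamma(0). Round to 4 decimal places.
\gamma(0) = 1.0593

For an MA(q) process X_t = eps_t + sum_i theta_i eps_{t-i} with
Var(eps_t) = sigma^2, the variance is
  gamma(0) = sigma^2 * (1 + sum_i theta_i^2).
  sum_i theta_i^2 = (-0.088)^2 + (0.227)^2 = 0.007744 + 0.051529 = 0.059273.
  gamma(0) = 1 * (1 + 0.059273) = 1 * 1.059273 = 1.059273, which rounds to 1.0593.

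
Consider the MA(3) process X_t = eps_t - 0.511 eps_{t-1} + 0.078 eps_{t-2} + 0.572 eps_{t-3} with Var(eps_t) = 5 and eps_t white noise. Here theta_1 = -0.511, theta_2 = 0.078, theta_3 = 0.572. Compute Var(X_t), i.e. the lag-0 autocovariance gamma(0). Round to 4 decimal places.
\gamma(0) = 7.9719

For an MA(q) process X_t = eps_t + sum_i theta_i eps_{t-i} with
Var(eps_t) = sigma^2, the variance is
  gamma(0) = sigma^2 * (1 + sum_i theta_i^2).
  sum_i theta_i^2 = (-0.511)^2 + (0.078)^2 + (0.572)^2 = 0.261121 + 0.006084 + 0.327184 = 0.594389.
  gamma(0) = 5 * (1 + 0.594389) = 5 * 1.594389 = 7.971945, which rounds to 7.9719.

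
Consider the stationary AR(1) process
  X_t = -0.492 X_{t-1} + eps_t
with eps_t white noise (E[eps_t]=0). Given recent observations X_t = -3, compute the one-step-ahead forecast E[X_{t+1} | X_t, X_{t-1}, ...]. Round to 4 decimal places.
E[X_{t+1} \mid \mathcal F_t] = 1.4760

For an AR(p) model X_t = c + sum_i phi_i X_{t-i} + eps_t, the
one-step-ahead conditional mean is
  E[X_{t+1} | X_t, ...] = c + sum_i phi_i X_{t+1-i}.
Substitute known values:
  E[X_{t+1} | ...] = (-0.492) * (-3)
                   = 1.4760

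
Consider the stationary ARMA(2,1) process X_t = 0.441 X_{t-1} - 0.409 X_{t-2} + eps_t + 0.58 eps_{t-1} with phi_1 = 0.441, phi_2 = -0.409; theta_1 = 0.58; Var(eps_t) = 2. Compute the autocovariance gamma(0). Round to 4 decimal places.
\gamma(0) = 4.5250

Multiply the model equation by X_{t-k} and take expectations. With theta_0 = psi_0 = 1 and psi_j the MA(infinity) weights, this gives
  gamma(k) - sum_i phi_i gamma(k-i) = c_k,
  c_k = sigma^2 * sum_{j=k..q} theta_j psi_{j-k}   (c_k = 0 for k > q),
using gamma(-m) = gamma(m).
psi-weights needed (psi_j = theta_j + sum_i phi_i psi_{j-i}):
  psi_1 = theta_1 + phi_1 = 0.58 + (0.441) = 1.021
Right-hand sides:
  c_0 = sigma^2 (1 + theta_1 psi_1) = 2 * (1 + (0.58)(1.021)) = 2 * 1.59218 = 3.18436
  c_1 = sigma^2 theta_1 = 2 * (0.58) = 1.16
  c_2 = 0
Equations for k = 0, 1, 2 (AR order 2, c_2 = 0):
  (E0) gamma(0) = phi_1 gamma(1) + phi_2 gamma(2) + c_0
  (E1) gamma(1) = phi_1 gamma(0) + phi_2 gamma(1) + c_1
  (E2) gamma(2) = phi_1 gamma(1) + phi_2 gamma(0)
From (E1): gamma(1) = A gamma(0) + B with
  A = phi_1 / (1 - phi_2) = 0.441 / 1.409 = 0.312988,   B = c_1 / (1 - phi_2) = 1.16 / 1.409 = 0.823279.
Insert (E2) into (E0): gamma(0) (1 - phi_2^2) = phi_1 (1 + phi_2) gamma(1) + c_0.
  phi_1 (1 + phi_2) = (0.441)(0.591) = 0.260631,   1 - phi_2^2 = 0.832719.
Replace gamma(1) by A gamma(0) + B and collect gamma(0):
  gamma(0) [0.832719 - (0.260631)(0.312988)] = (0.260631)(0.823279) + 3.18436
  gamma(0) * 0.751145 = 3.398932
  gamma(0) = 3.398932 / 0.751145 = 4.525003.
Therefore gamma(0) = 4.5250 (to 4 decimal places).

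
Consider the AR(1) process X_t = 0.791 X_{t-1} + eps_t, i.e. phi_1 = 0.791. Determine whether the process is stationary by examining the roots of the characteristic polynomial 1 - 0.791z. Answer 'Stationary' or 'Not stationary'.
\text{Stationary}

The AR(p) characteristic polynomial is P(z) = 1 - 0.791z.
Stationarity requires all roots to lie outside the unit circle, i.e. |z| > 1 for every root.
This is linear in z: 1 + (-0.791) z = 0  =>  z = -1/(-0.791) = 1.264223,  |z| = 1.264223.
Moduli of all roots: 1.2642.
All moduli strictly greater than 1? Yes.
Verdict: Stationary.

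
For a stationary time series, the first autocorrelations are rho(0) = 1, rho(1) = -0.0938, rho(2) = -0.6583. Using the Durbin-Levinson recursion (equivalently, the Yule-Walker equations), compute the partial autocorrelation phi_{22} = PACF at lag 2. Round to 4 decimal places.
\phi_{22} = -0.6730

The PACF at lag k is phi_{kk}, the last component of the solution
to the Yule-Walker system G_k phi = r_k where
  (G_k)_{ij} = rho(|i - j|), (r_k)_i = rho(i), i,j = 1..k.
Equivalently, Durbin-Levinson gives phi_{kk} iteratively:
  phi_{11} = rho(1)
  phi_{kk} = [rho(k) - sum_{j=1..k-1} phi_{k-1,j} rho(k-j)]
            / [1 - sum_{j=1..k-1} phi_{k-1,j} rho(j)],
  phi_{k,j} = phi_{k-1,j} - phi_{kk} phi_{k-1,k-j},  j = 1..k-1.
Step k = 1:
  phi_11 = rho(1) = -0.0938.
Step k = 2:
  phi_22 = [rho(2) - phi_11 rho(1)] / [1 - phi_11 rho(1)] = [-0.6583 - (-0.0938)(-0.0938)] / [1 - (-0.0938)(-0.0938)]
         = -0.66709844 / 0.99120156 = -0.673.
Therefore phi_{22} = -0.6730.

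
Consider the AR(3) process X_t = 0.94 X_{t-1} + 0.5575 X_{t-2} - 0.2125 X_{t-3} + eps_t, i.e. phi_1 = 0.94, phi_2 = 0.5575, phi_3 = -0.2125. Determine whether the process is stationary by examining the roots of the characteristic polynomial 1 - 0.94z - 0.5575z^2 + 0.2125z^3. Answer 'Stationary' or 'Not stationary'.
\text{Not stationary}

The AR(p) characteristic polynomial is P(z) = 1 - 0.94z - 0.5575z^2 + 0.2125z^3.
Stationarity requires all roots to lie outside the unit circle, i.e. |z| > 1 for every root.
Degree 3: look for a simple real root z0 first, then factor out (1 - z/z0) and solve the remaining quadratic.
Testing z0 = 0.8: P(0.8) = 1 + (-0.94)(0.8) + (-0.5575)(0.8)^2 + (0.2125)(0.8)^3
  = 1 + (-0.752) + (-0.3568) + (0.1088) = 0.  So z_0 = 0.8 is a root, |z_0| = 0.8.
Divide out the factor (1 - 1.25 z) = (1 - z/z0) (since 1/z0 = 1.25):
  P(z) = (1 - 1.25 z)(1 + (0.31) z + (-0.17) z^2)
  [check: z-coef 0.31 - (1.25) = -0.94; z^2-coef -0.17 - (1.25)(0.31) = -0.5575; z^3-coef -(1.25)(-0.17) = 0.2125.]
Remaining roots from the quadratic factor 1 + (0.31) z + (-0.17) z^2:
  Set 1 + (0.31) z + (-0.17) z^2 = 0, i.e. a z^2 + b z + c = 0 with a = -0.17, b = 0.31, c = 1.
  Discriminant D = b^2 - 4ac = (0.31)^2 - 4*(-0.17)*1 = 0.0961 - (-0.68) = 0.7761.
  D >= 0, so the roots are real: z = (-b +/- sqrt(D)) / (2a) = (-0.31 +/- 0.880965) / (-0.34).
    z_1 = (-0.31 + 0.880965) / (-0.34) = -1.6793,   |z_1| = 1.6793.
    z_2 = (-0.31 - 0.880965) / (-0.34) = 3.5028,   |z_2| = 3.5028.
Moduli of all roots: 0.8000, 1.6793, 3.5028.
All moduli strictly greater than 1? No.
Verdict: Not stationary.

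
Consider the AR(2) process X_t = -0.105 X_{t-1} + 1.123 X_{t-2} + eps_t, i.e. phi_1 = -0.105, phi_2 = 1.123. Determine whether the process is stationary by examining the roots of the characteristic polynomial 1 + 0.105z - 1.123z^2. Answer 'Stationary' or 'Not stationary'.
\text{Not stationary}

The AR(p) characteristic polynomial is P(z) = 1 + 0.105z - 1.123z^2.
Stationarity requires all roots to lie outside the unit circle, i.e. |z| > 1 for every root.
Set 1 + (0.105) z + (-1.123) z^2 = 0, i.e. a z^2 + b z + c = 0 with a = -1.123, b = 0.105, c = 1.
Discriminant D = b^2 - 4ac = (0.105)^2 - 4*(-1.123)*1 = 0.011025 - (-4.492) = 4.503025.
D >= 0, so the roots are real: z = (-b +/- sqrt(D)) / (2a) = (-0.105 +/- 2.122033) / (-2.246).
  z_1 = (-0.105 + 2.122033) / (-2.246) = -0.8981,   |z_1| = 0.8981.
  z_2 = (-0.105 - 2.122033) / (-2.246) = 0.9916,   |z_2| = 0.9916.
Moduli of all roots: 0.8981, 0.9916.
All moduli strictly greater than 1? No.
Verdict: Not stationary.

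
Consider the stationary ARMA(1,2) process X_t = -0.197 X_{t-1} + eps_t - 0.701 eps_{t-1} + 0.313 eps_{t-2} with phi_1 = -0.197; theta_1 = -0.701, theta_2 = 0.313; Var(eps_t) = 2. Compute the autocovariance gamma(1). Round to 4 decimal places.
\gamma(1) = -2.7743

Multiply the model equation by X_{t-k} and take expectations. With theta_0 = psi_0 = 1 and psi_j the MA(infinity) weights, this gives
  gamma(k) - sum_i phi_i gamma(k-i) = c_k,
  c_k = sigma^2 * sum_{j=k..q} theta_j psi_{j-k}   (c_k = 0 for k > q),
using gamma(-m) = gamma(m).
psi-weights needed (psi_j = theta_j + sum_i phi_i psi_{j-i}):
  psi_1 = theta_1 + phi_1 = -0.701 + (-0.197) = -0.898
  psi_2 = theta_2 + phi_1 psi_1 = 0.313 + (-0.197)(-0.898) = 0.489906
Right-hand sides:
  c_0 = sigma^2 (1 + theta_1 psi_1 + theta_2 psi_2) = 2 * (1 + (-0.701)(-0.898) + (0.313)(0.489906)) = 2 * 1.782839 = 3.565677
  c_1 = sigma^2 (theta_1 + theta_2 psi_1) = 2 * (-0.701 + (0.313)(-0.898)) = -1.964148
  c_2 = sigma^2 theta_2 = 2 * (0.313) = 0.626
Equations for k = 0 and k = 1 (AR order 1):
  gamma(0) = phi_1 gamma(1) + c_0
  gamma(1) = phi_1 gamma(0) + c_1
Substituting the second into the first: gamma(0) (1 - phi_1^2) = c_0 + phi_1 c_1, so
  gamma(0) = (c_0 + phi_1 c_1) / (1 - phi_1^2) = (3.565677 + (-0.197)(-1.964148)) / (1 - (-0.197)^2) = 3.952614 / 0.961191 = 4.112205.
  gamma(1) = phi_1 gamma(0) + c_1 = (-0.197)(4.112205) + (-1.964148) = -2.774252.
Therefore gamma(1) = -2.7743 (to 4 decimal places).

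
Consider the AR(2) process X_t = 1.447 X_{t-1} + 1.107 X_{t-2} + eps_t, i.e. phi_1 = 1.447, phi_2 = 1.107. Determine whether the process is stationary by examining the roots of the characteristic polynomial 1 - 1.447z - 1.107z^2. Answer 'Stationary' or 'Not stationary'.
\text{Not stationary}

The AR(p) characteristic polynomial is P(z) = 1 - 1.447z - 1.107z^2.
Stationarity requires all roots to lie outside the unit circle, i.e. |z| > 1 for every root.
Set 1 + (-1.447) z + (-1.107) z^2 = 0, i.e. a z^2 + b z + c = 0 with a = -1.107, b = -1.447, c = 1.
Discriminant D = b^2 - 4ac = (-1.447)^2 - 4*(-1.107)*1 = 2.093809 - (-4.428) = 6.521809.
D >= 0, so the roots are real: z = (-b +/- sqrt(D)) / (2a) = (1.447 +/- 2.553783) / (-2.214).
  z_1 = (1.447 + 2.553783) / (-2.214) = -1.807,   |z_1| = 1.807.
  z_2 = (1.447 - 2.553783) / (-2.214) = 0.4999,   |z_2| = 0.4999.
Moduli of all roots: 1.8070, 0.4999.
All moduli strictly greater than 1? No.
Verdict: Not stationary.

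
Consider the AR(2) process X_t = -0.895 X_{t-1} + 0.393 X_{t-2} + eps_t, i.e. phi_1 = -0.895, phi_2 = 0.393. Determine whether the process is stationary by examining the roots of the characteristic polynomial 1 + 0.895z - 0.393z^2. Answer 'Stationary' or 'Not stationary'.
\text{Not stationary}

The AR(p) characteristic polynomial is P(z) = 1 + 0.895z - 0.393z^2.
Stationarity requires all roots to lie outside the unit circle, i.e. |z| > 1 for every root.
Set 1 + (0.895) z + (-0.393) z^2 = 0, i.e. a z^2 + b z + c = 0 with a = -0.393, b = 0.895, c = 1.
Discriminant D = b^2 - 4ac = (0.895)^2 - 4*(-0.393)*1 = 0.801025 - (-1.572) = 2.373025.
D >= 0, so the roots are real: z = (-b +/- sqrt(D)) / (2a) = (-0.895 +/- 1.540463) / (-0.786).
  z_1 = (-0.895 + 1.540463) / (-0.786) = -0.8212,   |z_1| = 0.8212.
  z_2 = (-0.895 - 1.540463) / (-0.786) = 3.0986,   |z_2| = 3.0986.
Moduli of all roots: 0.8212, 3.0986.
All moduli strictly greater than 1? No.
Verdict: Not stationary.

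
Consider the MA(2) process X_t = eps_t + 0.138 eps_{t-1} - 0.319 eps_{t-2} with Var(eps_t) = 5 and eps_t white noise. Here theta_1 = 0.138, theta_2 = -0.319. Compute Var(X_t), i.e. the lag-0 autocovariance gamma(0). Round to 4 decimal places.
\gamma(0) = 5.6040

For an MA(q) process X_t = eps_t + sum_i theta_i eps_{t-i} with
Var(eps_t) = sigma^2, the variance is
  gamma(0) = sigma^2 * (1 + sum_i theta_i^2).
  sum_i theta_i^2 = (0.138)^2 + (-0.319)^2 = 0.019044 + 0.101761 = 0.120805.
  gamma(0) = 5 * (1 + 0.120805) = 5 * 1.120805 = 5.604025, which rounds to 5.6040.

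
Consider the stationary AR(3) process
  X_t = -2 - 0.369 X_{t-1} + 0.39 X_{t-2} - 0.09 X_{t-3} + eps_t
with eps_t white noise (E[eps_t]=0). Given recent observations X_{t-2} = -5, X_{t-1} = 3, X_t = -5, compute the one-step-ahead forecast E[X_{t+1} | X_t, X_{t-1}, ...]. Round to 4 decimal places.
E[X_{t+1} \mid \mathcal F_t] = 1.4650

For an AR(p) model X_t = c + sum_i phi_i X_{t-i} + eps_t, the
one-step-ahead conditional mean is
  E[X_{t+1} | X_t, ...] = c + sum_i phi_i X_{t+1-i}.
Substitute known values:
  E[X_{t+1} | ...] = -2 + (-0.369) * (-5) + (0.39) * (3) + (-0.09) * (-5)
                   = 1.4650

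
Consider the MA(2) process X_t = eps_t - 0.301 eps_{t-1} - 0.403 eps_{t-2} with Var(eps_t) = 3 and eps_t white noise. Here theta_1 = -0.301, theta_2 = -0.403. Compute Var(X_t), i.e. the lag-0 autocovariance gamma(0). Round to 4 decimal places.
\gamma(0) = 3.7590

For an MA(q) process X_t = eps_t + sum_i theta_i eps_{t-i} with
Var(eps_t) = sigma^2, the variance is
  gamma(0) = sigma^2 * (1 + sum_i theta_i^2).
  sum_i theta_i^2 = (-0.301)^2 + (-0.403)^2 = 0.090601 + 0.162409 = 0.25301.
  gamma(0) = 3 * (1 + 0.25301) = 3 * 1.25301 = 3.75903, which rounds to 3.7590.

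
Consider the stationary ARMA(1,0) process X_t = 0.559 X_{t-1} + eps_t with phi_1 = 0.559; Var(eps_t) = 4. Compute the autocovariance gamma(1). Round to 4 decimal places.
\gamma(1) = 3.2523

Multiply the model equation by X_{t-k} and take expectations. With theta_0 = psi_0 = 1 and psi_j the MA(infinity) weights, this gives
  gamma(k) - sum_i phi_i gamma(k-i) = c_k,
  c_k = sigma^2 * sum_{j=k..q} theta_j psi_{j-k}   (c_k = 0 for k > q),
using gamma(-m) = gamma(m).
Pure AR (q = 0): c_0 = sigma^2 = 4, c_k = 0 for k >= 1.
Equations for k = 0 and k = 1 (AR order 1):
  gamma(0) = phi_1 gamma(1) + c_0
  gamma(1) = phi_1 gamma(0) + c_1
Substituting the second into the first: gamma(0) (1 - phi_1^2) = c_0 + phi_1 c_1, so
  gamma(0) = c_0 / (1 - phi_1^2) = 4 / (1 - (0.559)^2) = 4 / 0.687519 = 5.818021.
  gamma(1) = phi_1 gamma(0) = (0.559)(5.818021) = 3.252274.
Therefore gamma(1) = 3.2523 (to 4 decimal places).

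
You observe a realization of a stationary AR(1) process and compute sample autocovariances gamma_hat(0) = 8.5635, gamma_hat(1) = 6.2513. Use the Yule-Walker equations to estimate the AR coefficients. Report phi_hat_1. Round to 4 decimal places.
\hat\phi_{1} = 0.7300

The Yule-Walker equations for an AR(p) process read, in matrix form,
  Gamma_p phi = r_p,   with   (Gamma_p)_{ij} = gamma(|i - j|),
                       (r_p)_i = gamma(i),   i,j = 1..p.
Substitute the sample gammas (Toeplitz matrix and right-hand side of size 1):
  Gamma_p = [[8.5635]]
  r_p     = [6.2513]
With p = 1 this is the single equation gamma(0) phi_1 = gamma(1):
  phi_hat_1 = gamma(1) / gamma(0) = 6.2513 / 8.5635 = 0.7300.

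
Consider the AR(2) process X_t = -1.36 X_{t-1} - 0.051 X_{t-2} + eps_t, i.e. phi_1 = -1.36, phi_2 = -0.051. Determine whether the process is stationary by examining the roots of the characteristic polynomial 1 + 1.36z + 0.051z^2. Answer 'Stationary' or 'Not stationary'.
\text{Not stationary}

The AR(p) characteristic polynomial is P(z) = 1 + 1.36z + 0.051z^2.
Stationarity requires all roots to lie outside the unit circle, i.e. |z| > 1 for every root.
Set 1 + (1.36) z + (0.051) z^2 = 0, i.e. a z^2 + b z + c = 0 with a = 0.051, b = 1.36, c = 1.
Discriminant D = b^2 - 4ac = (1.36)^2 - 4*(0.051)*1 = 1.8496 - (0.204) = 1.6456.
D >= 0, so the roots are real: z = (-b +/- sqrt(D)) / (2a) = (-1.36 +/- 1.282809) / (0.102).
  z_1 = (-1.36 + 1.282809) / (0.102) = -0.7568,   |z_1| = 0.7568.
  z_2 = (-1.36 - 1.282809) / (0.102) = -25.9099,   |z_2| = 25.9099.
Moduli of all roots: 0.7568, 25.9099.
All moduli strictly greater than 1? No.
Verdict: Not stationary.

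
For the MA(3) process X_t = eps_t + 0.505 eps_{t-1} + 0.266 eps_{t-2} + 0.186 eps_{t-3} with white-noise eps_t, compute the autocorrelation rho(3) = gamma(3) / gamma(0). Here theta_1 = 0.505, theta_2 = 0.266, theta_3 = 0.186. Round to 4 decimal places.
\rho(3) = 0.1367

For an MA(q) process with theta_0 = 1, the autocovariance is
  gamma(k) = sigma^2 * sum_{i=0..q-k} theta_i * theta_{i+k},
and rho(k) = gamma(k) / gamma(0). Sigma^2 cancels.
  numerator   = (1)*(0.186) = 0.186.
  denominator = (1)^2 + (0.505)^2 + (0.266)^2 + (0.186)^2 = 1.360377.
  rho(3) = 0.186 / 1.360377 = 0.1367.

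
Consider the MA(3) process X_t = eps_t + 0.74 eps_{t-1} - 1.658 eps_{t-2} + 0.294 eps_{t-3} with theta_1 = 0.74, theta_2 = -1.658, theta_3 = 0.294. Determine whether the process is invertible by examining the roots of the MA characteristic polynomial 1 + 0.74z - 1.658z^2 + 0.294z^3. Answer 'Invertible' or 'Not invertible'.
\text{Not invertible}

The MA(q) characteristic polynomial is P(z) = 1 + 0.74z - 1.658z^2 + 0.294z^3.
Invertibility requires all roots to lie outside the unit circle, i.e. |z| > 1 for every root.
Degree 3: look for a simple real root z0 first, then factor out (1 - z/z0) and solve the remaining quadratic.
Testing z0 = 5: P(5) = 1 + (0.74)(5) + (-1.658)(5)^2 + (0.294)(5)^3
  = 1 + (3.7) + (-41.45) + (36.75) = 0.  So z_0 = 5 is a root, |z_0| = 5.
Divide out the factor (1 - 0.2 z) = (1 - z/z0) (since 1/z0 = 0.2):
  P(z) = (1 - 0.2 z)(1 + (0.94) z + (-1.47) z^2)
  [check: z-coef 0.94 - (0.2) = 0.74; z^2-coef -1.47 - (0.2)(0.94) = -1.658; z^3-coef -(0.2)(-1.47) = 0.294.]
Remaining roots from the quadratic factor 1 + (0.94) z + (-1.47) z^2:
  Set 1 + (0.94) z + (-1.47) z^2 = 0, i.e. a z^2 + b z + c = 0 with a = -1.47, b = 0.94, c = 1.
  Discriminant D = b^2 - 4ac = (0.94)^2 - 4*(-1.47)*1 = 0.8836 - (-5.88) = 6.7636.
  D >= 0, so the roots are real: z = (-b +/- sqrt(D)) / (2a) = (-0.94 +/- 2.600692) / (-2.94).
    z_1 = (-0.94 + 2.600692) / (-2.94) = -0.5649,   |z_1| = 0.5649.
    z_2 = (-0.94 - 2.600692) / (-2.94) = 1.2043,   |z_2| = 1.2043.
Moduli of all roots: 5.0000, 0.5649, 1.2043.
All moduli strictly greater than 1? No.
Verdict: Not invertible.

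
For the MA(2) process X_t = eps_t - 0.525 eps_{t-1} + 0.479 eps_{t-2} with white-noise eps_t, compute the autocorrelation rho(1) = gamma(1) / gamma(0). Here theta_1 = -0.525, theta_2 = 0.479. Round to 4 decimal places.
\rho(1) = -0.5159

For an MA(q) process with theta_0 = 1, the autocovariance is
  gamma(k) = sigma^2 * sum_{i=0..q-k} theta_i * theta_{i+k},
and rho(k) = gamma(k) / gamma(0). Sigma^2 cancels.
  numerator   = (1)*(-0.525) + (-0.525)*(0.479) = -0.776475.
  denominator = (1)^2 + (-0.525)^2 + (0.479)^2 = 1.505066.
  rho(1) = -0.776475 / 1.505066 = -0.5159.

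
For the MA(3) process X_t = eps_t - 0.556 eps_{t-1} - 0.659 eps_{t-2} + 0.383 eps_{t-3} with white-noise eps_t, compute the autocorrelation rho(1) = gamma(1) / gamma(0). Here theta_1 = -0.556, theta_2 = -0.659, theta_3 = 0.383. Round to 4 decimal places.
\rho(1) = -0.2338

For an MA(q) process with theta_0 = 1, the autocovariance is
  gamma(k) = sigma^2 * sum_{i=0..q-k} theta_i * theta_{i+k},
and rho(k) = gamma(k) / gamma(0). Sigma^2 cancels.
  numerator   = (1)*(-0.556) + (-0.556)*(-0.659) + (-0.659)*(0.383) = -0.441993.
  denominator = (1)^2 + (-0.556)^2 + (-0.659)^2 + (0.383)^2 = 1.890106.
  rho(1) = -0.441993 / 1.890106 = -0.2338.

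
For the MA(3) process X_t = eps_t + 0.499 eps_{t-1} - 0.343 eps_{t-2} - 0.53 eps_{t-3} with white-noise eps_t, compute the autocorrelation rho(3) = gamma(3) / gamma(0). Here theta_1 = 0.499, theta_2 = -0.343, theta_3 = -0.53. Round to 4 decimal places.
\rho(3) = -0.3217

For an MA(q) process with theta_0 = 1, the autocovariance is
  gamma(k) = sigma^2 * sum_{i=0..q-k} theta_i * theta_{i+k},
and rho(k) = gamma(k) / gamma(0). Sigma^2 cancels.
  numerator   = (1)*(-0.53) = -0.53.
  denominator = (1)^2 + (0.499)^2 + (-0.343)^2 + (-0.53)^2 = 1.64755.
  rho(3) = -0.53 / 1.64755 = -0.3217.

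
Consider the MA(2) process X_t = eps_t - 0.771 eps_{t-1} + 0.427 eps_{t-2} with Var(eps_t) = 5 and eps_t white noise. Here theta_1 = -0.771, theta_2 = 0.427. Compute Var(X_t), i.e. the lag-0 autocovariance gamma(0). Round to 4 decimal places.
\gamma(0) = 8.8839

For an MA(q) process X_t = eps_t + sum_i theta_i eps_{t-i} with
Var(eps_t) = sigma^2, the variance is
  gamma(0) = sigma^2 * (1 + sum_i theta_i^2).
  sum_i theta_i^2 = (-0.771)^2 + (0.427)^2 = 0.594441 + 0.182329 = 0.77677.
  gamma(0) = 5 * (1 + 0.77677) = 5 * 1.77677 = 8.88385, which rounds to 8.8839.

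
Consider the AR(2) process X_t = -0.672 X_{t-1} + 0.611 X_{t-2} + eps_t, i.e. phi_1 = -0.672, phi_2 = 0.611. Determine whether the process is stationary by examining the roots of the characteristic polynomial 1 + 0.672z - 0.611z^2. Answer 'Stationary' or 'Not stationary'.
\text{Not stationary}

The AR(p) characteristic polynomial is P(z) = 1 + 0.672z - 0.611z^2.
Stationarity requires all roots to lie outside the unit circle, i.e. |z| > 1 for every root.
Set 1 + (0.672) z + (-0.611) z^2 = 0, i.e. a z^2 + b z + c = 0 with a = -0.611, b = 0.672, c = 1.
Discriminant D = b^2 - 4ac = (0.672)^2 - 4*(-0.611)*1 = 0.451584 - (-2.444) = 2.895584.
D >= 0, so the roots are real: z = (-b +/- sqrt(D)) / (2a) = (-0.672 +/- 1.701642) / (-1.222).
  z_1 = (-0.672 + 1.701642) / (-1.222) = -0.8426,   |z_1| = 0.8426.
  z_2 = (-0.672 - 1.701642) / (-1.222) = 1.9424,   |z_2| = 1.9424.
Moduli of all roots: 0.8426, 1.9424.
All moduli strictly greater than 1? No.
Verdict: Not stationary.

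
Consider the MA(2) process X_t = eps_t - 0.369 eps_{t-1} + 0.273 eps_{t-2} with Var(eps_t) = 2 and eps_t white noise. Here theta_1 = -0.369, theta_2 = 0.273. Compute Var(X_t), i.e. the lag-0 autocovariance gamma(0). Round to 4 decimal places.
\gamma(0) = 2.4214

For an MA(q) process X_t = eps_t + sum_i theta_i eps_{t-i} with
Var(eps_t) = sigma^2, the variance is
  gamma(0) = sigma^2 * (1 + sum_i theta_i^2).
  sum_i theta_i^2 = (-0.369)^2 + (0.273)^2 = 0.136161 + 0.074529 = 0.21069.
  gamma(0) = 2 * (1 + 0.21069) = 2 * 1.21069 = 2.42138, which rounds to 2.4214.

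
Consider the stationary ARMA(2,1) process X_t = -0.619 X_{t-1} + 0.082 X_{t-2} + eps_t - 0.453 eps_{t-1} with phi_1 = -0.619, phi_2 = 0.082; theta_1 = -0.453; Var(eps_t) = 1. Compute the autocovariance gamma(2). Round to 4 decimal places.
\gamma(2) = 1.9798

Multiply the model equation by X_{t-k} and take expectations. With theta_0 = psi_0 = 1 and psi_j the MA(infinity) weights, this gives
  gamma(k) - sum_i phi_i gamma(k-i) = c_k,
  c_k = sigma^2 * sum_{j=k..q} theta_j psi_{j-k}   (c_k = 0 for k > q),
using gamma(-m) = gamma(m).
psi-weights needed (psi_j = theta_j + sum_i phi_i psi_{j-i}):
  psi_1 = theta_1 + phi_1 = -0.453 + (-0.619) = -1.072
Right-hand sides:
  c_0 = sigma^2 (1 + theta_1 psi_1) = 1 * (1 + (-0.453)(-1.072)) = 1 * 1.485616 = 1.485616
  c_1 = sigma^2 theta_1 = 1 * (-0.453) = -0.453
  c_2 = 0
Equations for k = 0, 1, 2 (AR order 2, c_2 = 0):
  (E0) gamma(0) = phi_1 gamma(1) + phi_2 gamma(2) + c_0
  (E1) gamma(1) = phi_1 gamma(0) + phi_2 gamma(1) + c_1
  (E2) gamma(2) = phi_1 gamma(1) + phi_2 gamma(0)
From (E1): gamma(1) = A gamma(0) + B with
  A = phi_1 / (1 - phi_2) = -0.619 / 0.918 = -0.674292,   B = c_1 / (1 - phi_2) = -0.453 / 0.918 = -0.493464.
Insert (E2) into (E0): gamma(0) (1 - phi_2^2) = phi_1 (1 + phi_2) gamma(1) + c_0.
  phi_1 (1 + phi_2) = (-0.619)(1.082) = -0.669758,   1 - phi_2^2 = 0.993276.
Replace gamma(1) by A gamma(0) + B and collect gamma(0):
  gamma(0) [0.993276 - (-0.669758)(-0.674292)] = (-0.669758)(-0.493464) + 1.485616
  gamma(0) * 0.541664 = 1.816117
  gamma(0) = 1.816117 / 0.541664 = 3.352851.
  gamma(1) = A gamma(0) + B = (-0.674292)(3.352851) + (-0.493464) = -2.754265.
  gamma(2) = phi_1 gamma(1) + phi_2 gamma(0) = (-0.619)(-2.754265) + (0.082)(3.352851) = 1.979824.
Therefore gamma(2) = 1.9798 (to 4 decimal places).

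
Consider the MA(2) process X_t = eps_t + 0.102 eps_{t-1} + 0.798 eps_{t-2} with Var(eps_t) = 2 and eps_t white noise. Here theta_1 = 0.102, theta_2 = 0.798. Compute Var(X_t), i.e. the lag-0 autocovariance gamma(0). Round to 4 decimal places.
\gamma(0) = 3.2944

For an MA(q) process X_t = eps_t + sum_i theta_i eps_{t-i} with
Var(eps_t) = sigma^2, the variance is
  gamma(0) = sigma^2 * (1 + sum_i theta_i^2).
  sum_i theta_i^2 = (0.102)^2 + (0.798)^2 = 0.010404 + 0.636804 = 0.647208.
  gamma(0) = 2 * (1 + 0.647208) = 2 * 1.647208 = 3.294416, which rounds to 3.2944.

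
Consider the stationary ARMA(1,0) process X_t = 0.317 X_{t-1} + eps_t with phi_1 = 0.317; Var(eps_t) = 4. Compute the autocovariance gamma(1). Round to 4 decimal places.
\gamma(1) = 1.4097

Multiply the model equation by X_{t-k} and take expectations. With theta_0 = psi_0 = 1 and psi_j the MA(infinity) weights, this gives
  gamma(k) - sum_i phi_i gamma(k-i) = c_k,
  c_k = sigma^2 * sum_{j=k..q} theta_j psi_{j-k}   (c_k = 0 for k > q),
using gamma(-m) = gamma(m).
Pure AR (q = 0): c_0 = sigma^2 = 4, c_k = 0 for k >= 1.
Equations for k = 0 and k = 1 (AR order 1):
  gamma(0) = phi_1 gamma(1) + c_0
  gamma(1) = phi_1 gamma(0) + c_1
Substituting the second into the first: gamma(0) (1 - phi_1^2) = c_0 + phi_1 c_1, so
  gamma(0) = c_0 / (1 - phi_1^2) = 4 / (1 - (0.317)^2) = 4 / 0.899511 = 4.446861.
  gamma(1) = phi_1 gamma(0) = (0.317)(4.446861) = 1.409655.
Therefore gamma(1) = 1.4097 (to 4 decimal places).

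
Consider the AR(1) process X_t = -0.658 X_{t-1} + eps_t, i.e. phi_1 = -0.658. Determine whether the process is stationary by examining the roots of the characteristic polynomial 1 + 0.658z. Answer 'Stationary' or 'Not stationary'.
\text{Stationary}

The AR(p) characteristic polynomial is P(z) = 1 + 0.658z.
Stationarity requires all roots to lie outside the unit circle, i.e. |z| > 1 for every root.
This is linear in z: 1 + (0.658) z = 0  =>  z = -1/(0.658) = -1.519757,  |z| = 1.519757.
Moduli of all roots: 1.5198.
All moduli strictly greater than 1? Yes.
Verdict: Stationary.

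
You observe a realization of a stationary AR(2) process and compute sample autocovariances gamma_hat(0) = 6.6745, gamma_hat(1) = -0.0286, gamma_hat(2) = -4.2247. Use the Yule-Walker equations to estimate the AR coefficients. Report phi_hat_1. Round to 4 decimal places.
\hat\phi_{1} = -0.0070

The Yule-Walker equations for an AR(p) process read, in matrix form,
  Gamma_p phi = r_p,   with   (Gamma_p)_{ij} = gamma(|i - j|),
                       (r_p)_i = gamma(i),   i,j = 1..p.
Substitute the sample gammas (Toeplitz matrix and right-hand side of size 2):
  Gamma_p = [[6.6745, -0.0286], [-0.0286, 6.6745]]
  r_p     = [-0.0286, -4.2247]
Written out:
  6.6745 phi_1 - 0.0286 phi_2 = -0.0286
  -0.0286 phi_1 + 6.6745 phi_2 = -4.2247
Solve by Cramer's rule:
  det = gamma(0)^2 - gamma(1)^2 = (6.6745)^2 - (-0.0286)^2 = 44.54895025 - 0.00081796 = 44.54813229
  phi_hat_1 = [gamma(1) gamma(0) - gamma(1) gamma(2)] / det = [(-0.0286)(6.6745) - (-0.0286)(-4.2247)] / 44.54813229 = -0.31171712 / 44.54813229 = -0.007
  phi_hat_2 = [gamma(0) gamma(2) - gamma(1)^2] / det = [(6.6745)(-4.2247) - (-0.0286)^2] / 44.54813229 = -28.19857811 / 44.54813229 = -0.633
So phi_hat = [-0.0070, -0.6330].
Therefore phi_hat_1 = -0.0070.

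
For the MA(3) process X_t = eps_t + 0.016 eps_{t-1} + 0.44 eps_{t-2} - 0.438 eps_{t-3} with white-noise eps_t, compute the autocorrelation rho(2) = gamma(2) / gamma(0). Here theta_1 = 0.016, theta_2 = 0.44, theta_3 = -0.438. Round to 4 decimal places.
\rho(2) = 0.3125

For an MA(q) process with theta_0 = 1, the autocovariance is
  gamma(k) = sigma^2 * sum_{i=0..q-k} theta_i * theta_{i+k},
and rho(k) = gamma(k) / gamma(0). Sigma^2 cancels.
  numerator   = (1)*(0.44) + (0.016)*(-0.438) = 0.432992.
  denominator = (1)^2 + (0.016)^2 + (0.44)^2 + (-0.438)^2 = 1.3857.
  rho(2) = 0.432992 / 1.3857 = 0.3125.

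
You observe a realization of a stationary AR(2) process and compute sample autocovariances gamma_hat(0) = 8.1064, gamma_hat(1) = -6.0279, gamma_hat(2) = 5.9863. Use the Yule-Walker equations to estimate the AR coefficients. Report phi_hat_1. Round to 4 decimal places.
\hat\phi_{1} = -0.4350

The Yule-Walker equations for an AR(p) process read, in matrix form,
  Gamma_p phi = r_p,   with   (Gamma_p)_{ij} = gamma(|i - j|),
                       (r_p)_i = gamma(i),   i,j = 1..p.
Substitute the sample gammas (Toeplitz matrix and right-hand side of size 2):
  Gamma_p = [[8.1064, -6.0279], [-6.0279, 8.1064]]
  r_p     = [-6.0279, 5.9863]
Written out:
  8.1064 phi_1 - 6.0279 phi_2 = -6.0279
  -6.0279 phi_1 + 8.1064 phi_2 = 5.9863
Solve by Cramer's rule:
  det = gamma(0)^2 - gamma(1)^2 = (8.1064)^2 - (-6.0279)^2 = 65.71372096 - 36.33557841 = 29.37814255
  phi_hat_1 = [gamma(1) gamma(0) - gamma(1) gamma(2)] / det = [(-6.0279)(8.1064) - (-6.0279)(5.9863)] / 29.37814255 = -12.77975079 / 29.37814255 = -0.435
  phi_hat_2 = [gamma(0) gamma(2) - gamma(1)^2] / det = [(8.1064)(5.9863) - (-6.0279)^2] / 29.37814255 = 12.19176391 / 29.37814255 = 0.415
So phi_hat = [-0.4350, 0.4150].
Therefore phi_hat_1 = -0.4350.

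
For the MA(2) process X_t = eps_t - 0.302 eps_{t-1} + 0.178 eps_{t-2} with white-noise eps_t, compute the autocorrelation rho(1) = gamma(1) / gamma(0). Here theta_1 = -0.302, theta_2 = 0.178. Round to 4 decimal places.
\rho(1) = -0.3168

For an MA(q) process with theta_0 = 1, the autocovariance is
  gamma(k) = sigma^2 * sum_{i=0..q-k} theta_i * theta_{i+k},
and rho(k) = gamma(k) / gamma(0). Sigma^2 cancels.
  numerator   = (1)*(-0.302) + (-0.302)*(0.178) = -0.355756.
  denominator = (1)^2 + (-0.302)^2 + (0.178)^2 = 1.122888.
  rho(1) = -0.355756 / 1.122888 = -0.3168.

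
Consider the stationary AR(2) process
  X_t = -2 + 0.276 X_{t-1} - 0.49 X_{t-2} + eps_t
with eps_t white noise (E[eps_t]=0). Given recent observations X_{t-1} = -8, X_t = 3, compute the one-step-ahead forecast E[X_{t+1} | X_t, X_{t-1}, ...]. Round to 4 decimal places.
E[X_{t+1} \mid \mathcal F_t] = 2.7480

For an AR(p) model X_t = c + sum_i phi_i X_{t-i} + eps_t, the
one-step-ahead conditional mean is
  E[X_{t+1} | X_t, ...] = c + sum_i phi_i X_{t+1-i}.
Substitute known values:
  E[X_{t+1} | ...] = -2 + (0.276) * (3) + (-0.49) * (-8)
                   = 2.7480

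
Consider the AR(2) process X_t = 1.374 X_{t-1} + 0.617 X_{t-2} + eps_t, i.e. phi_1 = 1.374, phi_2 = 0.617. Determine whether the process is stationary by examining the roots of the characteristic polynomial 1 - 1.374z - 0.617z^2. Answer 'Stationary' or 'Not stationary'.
\text{Not stationary}

The AR(p) characteristic polynomial is P(z) = 1 - 1.374z - 0.617z^2.
Stationarity requires all roots to lie outside the unit circle, i.e. |z| > 1 for every root.
Set 1 + (-1.374) z + (-0.617) z^2 = 0, i.e. a z^2 + b z + c = 0 with a = -0.617, b = -1.374, c = 1.
Discriminant D = b^2 - 4ac = (-1.374)^2 - 4*(-0.617)*1 = 1.887876 - (-2.468) = 4.355876.
D >= 0, so the roots are real: z = (-b +/- sqrt(D)) / (2a) = (1.374 +/- 2.087074) / (-1.234).
  z_1 = (1.374 + 2.087074) / (-1.234) = -2.8048,   |z_1| = 2.8048.
  z_2 = (1.374 - 2.087074) / (-1.234) = 0.5779,   |z_2| = 0.5779.
Moduli of all roots: 2.8048, 0.5779.
All moduli strictly greater than 1? No.
Verdict: Not stationary.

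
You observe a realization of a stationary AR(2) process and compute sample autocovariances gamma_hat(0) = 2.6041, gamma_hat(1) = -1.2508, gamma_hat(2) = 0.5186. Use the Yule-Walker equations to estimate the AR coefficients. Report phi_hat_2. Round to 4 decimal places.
\hat\phi_{2} = -0.0410

The Yule-Walker equations for an AR(p) process read, in matrix form,
  Gamma_p phi = r_p,   with   (Gamma_p)_{ij} = gamma(|i - j|),
                       (r_p)_i = gamma(i),   i,j = 1..p.
Substitute the sample gammas (Toeplitz matrix and right-hand side of size 2):
  Gamma_p = [[2.6041, -1.2508], [-1.2508, 2.6041]]
  r_p     = [-1.2508, 0.5186]
Written out:
  2.6041 phi_1 - 1.2508 phi_2 = -1.2508
  -1.2508 phi_1 + 2.6041 phi_2 = 0.5186
Solve by Cramer's rule:
  det = gamma(0)^2 - gamma(1)^2 = (2.6041)^2 - (-1.2508)^2 = 6.78133681 - 1.56450064 = 5.21683617
  phi_hat_1 = [gamma(1) gamma(0) - gamma(1) gamma(2)] / det = [(-1.2508)(2.6041) - (-1.2508)(0.5186)] / 5.21683617 = -2.6085434 / 5.21683617 = -0.5
  phi_hat_2 = [gamma(0) gamma(2) - gamma(1)^2] / det = [(2.6041)(0.5186) - (-1.2508)^2] / 5.21683617 = -0.21401438 / 5.21683617 = -0.041
So phi_hat = [-0.5000, -0.0410].
Therefore phi_hat_2 = -0.0410.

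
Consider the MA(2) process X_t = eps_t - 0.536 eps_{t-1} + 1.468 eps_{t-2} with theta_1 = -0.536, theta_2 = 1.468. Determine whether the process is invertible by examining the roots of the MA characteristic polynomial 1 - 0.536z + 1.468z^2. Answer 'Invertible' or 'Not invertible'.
\text{Not invertible}

The MA(q) characteristic polynomial is P(z) = 1 - 0.536z + 1.468z^2.
Invertibility requires all roots to lie outside the unit circle, i.e. |z| > 1 for every root.
Set 1 + (-0.536) z + (1.468) z^2 = 0, i.e. a z^2 + b z + c = 0 with a = 1.468, b = -0.536, c = 1.
Discriminant D = b^2 - 4ac = (-0.536)^2 - 4*(1.468)*1 = 0.287296 - (5.872) = -5.584704.
D < 0, so the roots are the complex-conjugate pair z = (-b +/- i sqrt(-D)) / (2a) = 0.1826 +/- 0.8049i.
For a conjugate pair |z|^2 = z * conj(z) = (product of roots) = c/a = 1/(1.468) = 0.681199, so |z| = sqrt(0.681199) = 0.8253 for both roots.
Moduli of all roots: 0.8253, 0.8253.
All moduli strictly greater than 1? No.
Verdict: Not invertible.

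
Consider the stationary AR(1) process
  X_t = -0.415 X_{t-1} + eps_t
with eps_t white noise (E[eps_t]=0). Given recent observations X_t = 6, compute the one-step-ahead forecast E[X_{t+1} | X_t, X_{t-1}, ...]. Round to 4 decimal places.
E[X_{t+1} \mid \mathcal F_t] = -2.4900

For an AR(p) model X_t = c + sum_i phi_i X_{t-i} + eps_t, the
one-step-ahead conditional mean is
  E[X_{t+1} | X_t, ...] = c + sum_i phi_i X_{t+1-i}.
Substitute known values:
  E[X_{t+1} | ...] = (-0.415) * (6)
                   = -2.4900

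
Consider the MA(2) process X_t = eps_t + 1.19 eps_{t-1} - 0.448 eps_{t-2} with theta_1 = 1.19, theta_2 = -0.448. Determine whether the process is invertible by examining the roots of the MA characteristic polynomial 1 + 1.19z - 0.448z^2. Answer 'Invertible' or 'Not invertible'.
\text{Not invertible}

The MA(q) characteristic polynomial is P(z) = 1 + 1.19z - 0.448z^2.
Invertibility requires all roots to lie outside the unit circle, i.e. |z| > 1 for every root.
Set 1 + (1.19) z + (-0.448) z^2 = 0, i.e. a z^2 + b z + c = 0 with a = -0.448, b = 1.19, c = 1.
Discriminant D = b^2 - 4ac = (1.19)^2 - 4*(-0.448)*1 = 1.4161 - (-1.792) = 3.2081.
D >= 0, so the roots are real: z = (-b +/- sqrt(D)) / (2a) = (-1.19 +/- 1.791117) / (-0.896).
  z_1 = (-1.19 + 1.791117) / (-0.896) = -0.6709,   |z_1| = 0.6709.
  z_2 = (-1.19 - 1.791117) / (-0.896) = 3.3271,   |z_2| = 3.3271.
Moduli of all roots: 0.6709, 3.3271.
All moduli strictly greater than 1? No.
Verdict: Not invertible.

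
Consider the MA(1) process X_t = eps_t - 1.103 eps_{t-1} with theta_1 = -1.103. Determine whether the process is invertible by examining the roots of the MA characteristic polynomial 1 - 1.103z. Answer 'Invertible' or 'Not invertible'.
\text{Not invertible}

The MA(q) characteristic polynomial is P(z) = 1 - 1.103z.
Invertibility requires all roots to lie outside the unit circle, i.e. |z| > 1 for every root.
This is linear in z: 1 + (-1.103) z = 0  =>  z = -1/(-1.103) = 0.906618,  |z| = 0.906618.
Moduli of all roots: 0.9066.
All moduli strictly greater than 1? No.
Verdict: Not invertible.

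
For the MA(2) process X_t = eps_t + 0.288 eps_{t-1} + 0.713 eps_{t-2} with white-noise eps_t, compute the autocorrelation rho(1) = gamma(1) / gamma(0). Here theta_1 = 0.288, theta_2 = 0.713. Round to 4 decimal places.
\rho(1) = 0.3100

For an MA(q) process with theta_0 = 1, the autocovariance is
  gamma(k) = sigma^2 * sum_{i=0..q-k} theta_i * theta_{i+k},
and rho(k) = gamma(k) / gamma(0). Sigma^2 cancels.
  numerator   = (1)*(0.288) + (0.288)*(0.713) = 0.493344.
  denominator = (1)^2 + (0.288)^2 + (0.713)^2 = 1.591313.
  rho(1) = 0.493344 / 1.591313 = 0.3100.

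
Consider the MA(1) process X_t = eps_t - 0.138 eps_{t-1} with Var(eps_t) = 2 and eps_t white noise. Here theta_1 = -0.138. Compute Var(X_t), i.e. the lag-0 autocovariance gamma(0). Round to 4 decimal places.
\gamma(0) = 2.0381

For an MA(q) process X_t = eps_t + sum_i theta_i eps_{t-i} with
Var(eps_t) = sigma^2, the variance is
  gamma(0) = sigma^2 * (1 + sum_i theta_i^2).
  sum_i theta_i^2 = (-0.138)^2 = 0.019044.
  gamma(0) = 2 * (1 + 0.019044) = 2 * 1.019044 = 2.038088, which rounds to 2.0381.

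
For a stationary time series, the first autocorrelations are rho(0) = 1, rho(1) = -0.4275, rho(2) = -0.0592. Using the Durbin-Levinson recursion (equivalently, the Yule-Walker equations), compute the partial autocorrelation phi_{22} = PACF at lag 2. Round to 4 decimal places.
\phi_{22} = -0.2961

The PACF at lag k is phi_{kk}, the last component of the solution
to the Yule-Walker system G_k phi = r_k where
  (G_k)_{ij} = rho(|i - j|), (r_k)_i = rho(i), i,j = 1..k.
Equivalently, Durbin-Levinson gives phi_{kk} iteratively:
  phi_{11} = rho(1)
  phi_{kk} = [rho(k) - sum_{j=1..k-1} phi_{k-1,j} rho(k-j)]
            / [1 - sum_{j=1..k-1} phi_{k-1,j} rho(j)],
  phi_{k,j} = phi_{k-1,j} - phi_{kk} phi_{k-1,k-j},  j = 1..k-1.
Step k = 1:
  phi_11 = rho(1) = -0.4275.
Step k = 2:
  phi_22 = [rho(2) - phi_11 rho(1)] / [1 - phi_11 rho(1)] = [-0.0592 - (-0.4275)(-0.4275)] / [1 - (-0.4275)(-0.4275)]
         = -0.24195625 / 0.81724375 = -0.2961.
Therefore phi_{22} = -0.2961.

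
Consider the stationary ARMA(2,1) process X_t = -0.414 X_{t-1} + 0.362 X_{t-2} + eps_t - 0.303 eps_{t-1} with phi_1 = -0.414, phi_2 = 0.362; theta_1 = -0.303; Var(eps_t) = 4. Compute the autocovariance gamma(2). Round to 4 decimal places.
\gamma(2) = 8.2332

Multiply the model equation by X_{t-k} and take expectations. With theta_0 = psi_0 = 1 and psi_j the MA(infinity) weights, this gives
  gamma(k) - sum_i phi_i gamma(k-i) = c_k,
  c_k = sigma^2 * sum_{j=k..q} theta_j psi_{j-k}   (c_k = 0 for k > q),
using gamma(-m) = gamma(m).
psi-weights needed (psi_j = theta_j + sum_i phi_i psi_{j-i}):
  psi_1 = theta_1 + phi_1 = -0.303 + (-0.414) = -0.717
Right-hand sides:
  c_0 = sigma^2 (1 + theta_1 psi_1) = 4 * (1 + (-0.303)(-0.717)) = 4 * 1.217251 = 4.869004
  c_1 = sigma^2 theta_1 = 4 * (-0.303) = -1.212
  c_2 = 0
Equations for k = 0, 1, 2 (AR order 2, c_2 = 0):
  (E0) gamma(0) = phi_1 gamma(1) + phi_2 gamma(2) + c_0
  (E1) gamma(1) = phi_1 gamma(0) + phi_2 gamma(1) + c_1
  (E2) gamma(2) = phi_1 gamma(1) + phi_2 gamma(0)
From (E1): gamma(1) = A gamma(0) + B with
  A = phi_1 / (1 - phi_2) = -0.414 / 0.638 = -0.648903,   B = c_1 / (1 - phi_2) = -1.212 / 0.638 = -1.899687.
Insert (E2) into (E0): gamma(0) (1 - phi_2^2) = phi_1 (1 + phi_2) gamma(1) + c_0.
  phi_1 (1 + phi_2) = (-0.414)(1.362) = -0.563868,   1 - phi_2^2 = 0.868956.
Replace gamma(1) by A gamma(0) + B and collect gamma(0):
  gamma(0) [0.868956 - (-0.563868)(-0.648903)] = (-0.563868)(-1.899687) + 4.869004
  gamma(0) * 0.50306 = 5.940176
  gamma(0) = 5.940176 / 0.50306 = 11.808076.
  gamma(1) = A gamma(0) + B = (-0.648903)(11.808076) + (-1.899687) = -9.561981.
  gamma(2) = phi_1 gamma(1) + phi_2 gamma(0) = (-0.414)(-9.561981) + (0.362)(11.808076) = 8.233184.
Therefore gamma(2) = 8.2332 (to 4 decimal places).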